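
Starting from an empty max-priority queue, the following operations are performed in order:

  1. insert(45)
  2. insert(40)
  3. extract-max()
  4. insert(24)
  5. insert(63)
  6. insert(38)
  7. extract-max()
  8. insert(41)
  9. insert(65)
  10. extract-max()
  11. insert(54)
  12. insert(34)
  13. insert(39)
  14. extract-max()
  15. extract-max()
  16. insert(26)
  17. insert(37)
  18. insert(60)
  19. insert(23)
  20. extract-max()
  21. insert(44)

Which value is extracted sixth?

60

insert 45 → {45}
insert 40 → {45, 40}
extract-max → 45; now {40}
insert 24 → {40, 24}
insert 63 → {63, 40, 24}
insert 38 → {63, 40, 38, 24}
extract-max → 63; now {40, 38, 24}
insert 41 → {41, 40, 38, 24}
insert 65 → {65, 41, 40, 38, 24}
extract-max → 65; now {41, 40, 38, 24}
insert 54 → {54, 41, 40, 38, 24}
insert 34 → {54, 41, 40, 38, 34, 24}
insert 39 → {54, 41, 40, 39, 38, 34, 24}
extract-max → 54; now {41, 40, 39, 38, 34, 24}
extract-max → 41; now {40, 39, 38, 34, 24}
insert 26 → {40, 39, 38, 34, 26, 24}
insert 37 → {40, 39, 38, 37, 34, 26, 24}
insert 60 → {60, 40, 39, 38, 37, 34, 26, 24}
insert 23 → {60, 40, 39, 38, 37, 34, 26, 24, 23}
extract-max → 60; now {40, 39, 38, 37, 34, 26, 24, 23}
insert 44 → {44, 40, 39, 38, 37, 34, 26, 24, 23}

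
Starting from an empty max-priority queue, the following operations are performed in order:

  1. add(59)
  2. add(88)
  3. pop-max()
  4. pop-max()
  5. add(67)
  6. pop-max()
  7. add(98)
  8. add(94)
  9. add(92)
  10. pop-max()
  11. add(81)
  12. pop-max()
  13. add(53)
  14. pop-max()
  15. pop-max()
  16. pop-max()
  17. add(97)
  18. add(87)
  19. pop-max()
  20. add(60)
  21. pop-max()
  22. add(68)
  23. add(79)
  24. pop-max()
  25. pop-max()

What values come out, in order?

88 → 59 → 67 → 98 → 94 → 92 → 81 → 53 → 97 → 87 → 79 → 68

insert 59 → {59}
insert 88 → {88, 59}
pop-max → 88; now {59}
pop-max → 59; now {}
insert 67 → {67}
pop-max → 67; now {}
insert 98 → {98}
insert 94 → {98, 94}
insert 92 → {98, 94, 92}
pop-max → 98; now {94, 92}
insert 81 → {94, 92, 81}
pop-max → 94; now {92, 81}
insert 53 → {92, 81, 53}
pop-max → 92; now {81, 53}
pop-max → 81; now {53}
pop-max → 53; now {}
insert 97 → {97}
insert 87 → {97, 87}
pop-max → 97; now {87}
insert 60 → {87, 60}
pop-max → 87; now {60}
insert 68 → {68, 60}
insert 79 → {79, 68, 60}
pop-max → 79; now {68, 60}
pop-max → 68; now {60}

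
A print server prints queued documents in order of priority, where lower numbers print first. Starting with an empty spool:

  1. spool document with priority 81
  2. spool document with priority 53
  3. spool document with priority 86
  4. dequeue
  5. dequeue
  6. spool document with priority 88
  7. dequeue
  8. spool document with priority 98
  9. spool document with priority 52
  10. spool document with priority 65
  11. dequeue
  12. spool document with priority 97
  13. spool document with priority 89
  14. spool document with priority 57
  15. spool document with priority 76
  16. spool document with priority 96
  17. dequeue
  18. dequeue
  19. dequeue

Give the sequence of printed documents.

53 → 81 → 86 → 52 → 57 → 65 → 76

insert 81 → {81}
insert 53 → {53, 81}
insert 86 → {53, 81, 86}
dequeue → 53; now {81, 86}
dequeue → 81; now {86}
insert 88 → {86, 88}
dequeue → 86; now {88}
insert 98 → {88, 98}
insert 52 → {52, 88, 98}
insert 65 → {52, 65, 88, 98}
dequeue → 52; now {65, 88, 98}
insert 97 → {65, 88, 97, 98}
insert 89 → {65, 88, 89, 97, 98}
insert 57 → {57, 65, 88, 89, 97, 98}
insert 76 → {57, 65, 76, 88, 89, 97, 98}
insert 96 → {57, 65, 76, 88, 89, 96, 97, 98}
dequeue → 57; now {65, 76, 88, 89, 96, 97, 98}
dequeue → 65; now {76, 88, 89, 96, 97, 98}
dequeue → 76; now {88, 89, 96, 97, 98}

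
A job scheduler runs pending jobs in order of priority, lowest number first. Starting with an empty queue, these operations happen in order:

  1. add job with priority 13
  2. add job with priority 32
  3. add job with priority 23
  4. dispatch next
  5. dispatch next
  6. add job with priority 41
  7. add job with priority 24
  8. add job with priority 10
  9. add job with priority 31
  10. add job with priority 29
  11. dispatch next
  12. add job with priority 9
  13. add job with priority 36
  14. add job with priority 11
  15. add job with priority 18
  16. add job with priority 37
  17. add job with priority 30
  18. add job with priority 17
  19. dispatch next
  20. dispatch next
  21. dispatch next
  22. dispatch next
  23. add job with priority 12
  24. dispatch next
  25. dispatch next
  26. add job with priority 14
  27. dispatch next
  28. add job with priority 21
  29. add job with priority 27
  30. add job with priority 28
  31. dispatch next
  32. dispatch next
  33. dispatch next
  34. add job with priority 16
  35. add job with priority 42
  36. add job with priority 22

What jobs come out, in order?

insert 13 → {13}
insert 32 → {13, 32}
insert 23 → {13, 23, 32}
dispatch next → 13; now {23, 32}
dispatch next → 23; now {32}
insert 41 → {32, 41}
insert 24 → {24, 32, 41}
insert 10 → {10, 24, 32, 41}
insert 31 → {10, 24, 31, 32, 41}
insert 29 → {10, 24, 29, 31, 32, 41}
dispatch next → 10; now {24, 29, 31, 32, 41}
insert 9 → {9, 24, 29, 31, 32, 41}
insert 36 → {9, 24, 29, 31, 32, 36, 41}
insert 11 → {9, 11, 24, 29, 31, 32, 36, 41}
insert 18 → {9, 11, 18, 24, 29, 31, 32, 36, 41}
insert 37 → {9, 11, 18, 24, 29, 31, 32, 36, 37, 41}
insert 30 → {9, 11, 18, 24, 29, 30, 31, 32, 36, 37, 41}
insert 17 → {9, 11, 17, 18, 24, 29, 30, 31, 32, 36, 37, 41}
dispatch next → 9; now {11, 17, 18, 24, 29, 30, 31, 32, 36, 37, 41}
dispatch next → 11; now {17, 18, 24, 29, 30, 31, 32, 36, 37, 41}
dispatch next → 17; now {18, 24, 29, 30, 31, 32, 36, 37, 41}
dispatch next → 18; now {24, 29, 30, 31, 32, 36, 37, 41}
insert 12 → {12, 24, 29, 30, 31, 32, 36, 37, 41}
dispatch next → 12; now {24, 29, 30, 31, 32, 36, 37, 41}
dispatch next → 24; now {29, 30, 31, 32, 36, 37, 41}
insert 14 → {14, 29, 30, 31, 32, 36, 37, 41}
dispatch next → 14; now {29, 30, 31, 32, 36, 37, 41}
insert 21 → {21, 29, 30, 31, 32, 36, 37, 41}
insert 27 → {21, 27, 29, 30, 31, 32, 36, 37, 41}
insert 28 → {21, 27, 28, 29, 30, 31, 32, 36, 37, 41}
dispatch next → 21; now {27, 28, 29, 30, 31, 32, 36, 37, 41}
dispatch next → 27; now {28, 29, 30, 31, 32, 36, 37, 41}
dispatch next → 28; now {29, 30, 31, 32, 36, 37, 41}
insert 16 → {16, 29, 30, 31, 32, 36, 37, 41}
insert 42 → {16, 29, 30, 31, 32, 36, 37, 41, 42}
insert 22 → {16, 22, 29, 30, 31, 32, 36, 37, 41, 42}

[13, 23, 10, 9, 11, 17, 18, 12, 24, 14, 21, 27, 28]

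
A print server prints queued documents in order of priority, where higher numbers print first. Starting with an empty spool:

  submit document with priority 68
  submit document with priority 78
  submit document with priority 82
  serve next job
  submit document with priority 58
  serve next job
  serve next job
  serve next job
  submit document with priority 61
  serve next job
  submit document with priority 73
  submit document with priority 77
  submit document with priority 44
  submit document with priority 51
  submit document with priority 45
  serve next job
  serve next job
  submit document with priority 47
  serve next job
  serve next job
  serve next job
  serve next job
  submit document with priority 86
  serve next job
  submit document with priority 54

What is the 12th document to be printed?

insert 68 → {68}
insert 78 → {78, 68}
insert 82 → {82, 78, 68}
serve next job → 82; now {78, 68}
insert 58 → {78, 68, 58}
serve next job → 78; now {68, 58}
serve next job → 68; now {58}
serve next job → 58; now {}
insert 61 → {61}
serve next job → 61; now {}
insert 73 → {73}
insert 77 → {77, 73}
insert 44 → {77, 73, 44}
insert 51 → {77, 73, 51, 44}
insert 45 → {77, 73, 51, 45, 44}
serve next job → 77; now {73, 51, 45, 44}
serve next job → 73; now {51, 45, 44}
insert 47 → {51, 47, 45, 44}
serve next job → 51; now {47, 45, 44}
serve next job → 47; now {45, 44}
serve next job → 45; now {44}
serve next job → 44; now {}
insert 86 → {86}
serve next job → 86; now {}
insert 54 → {54}

86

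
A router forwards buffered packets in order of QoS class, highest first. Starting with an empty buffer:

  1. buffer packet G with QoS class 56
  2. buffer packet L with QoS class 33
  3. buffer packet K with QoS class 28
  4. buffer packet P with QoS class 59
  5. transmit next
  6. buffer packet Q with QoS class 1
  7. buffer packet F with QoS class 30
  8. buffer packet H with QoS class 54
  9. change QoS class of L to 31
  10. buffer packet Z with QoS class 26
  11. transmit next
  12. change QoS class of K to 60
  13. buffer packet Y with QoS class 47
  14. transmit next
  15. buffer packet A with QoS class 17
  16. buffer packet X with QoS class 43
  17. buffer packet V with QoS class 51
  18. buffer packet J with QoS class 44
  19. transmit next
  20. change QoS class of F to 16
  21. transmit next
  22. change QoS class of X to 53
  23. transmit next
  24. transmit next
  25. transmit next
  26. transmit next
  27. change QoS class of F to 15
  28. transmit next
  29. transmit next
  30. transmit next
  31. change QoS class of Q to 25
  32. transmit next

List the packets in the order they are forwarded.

P → G → K → H → V → X → Y → J → L → Z → A → F → Q

add G (QoS class 56) → {G:56}
add L (QoS class 33) → {G:56, L:33}
add K (QoS class 28) → {G:56, L:33, K:28}
add P (QoS class 59) → {P:59, G:56, L:33, K:28}
transmit next → P; now {G:56, L:33, K:28}
add Q (QoS class 1) → {G:56, L:33, K:28, Q:1}
add F (QoS class 30) → {G:56, L:33, F:30, K:28, Q:1}
add H (QoS class 54) → {G:56, H:54, L:33, F:30, K:28, Q:1}
update L to QoS class 31 → {G:56, H:54, L:31, F:30, K:28, Q:1}
add Z (QoS class 26) → {G:56, H:54, L:31, F:30, K:28, Z:26, Q:1}
transmit next → G; now {H:54, L:31, F:30, K:28, Z:26, Q:1}
update K to QoS class 60 → {K:60, H:54, L:31, F:30, Z:26, Q:1}
add Y (QoS class 47) → {K:60, H:54, Y:47, L:31, F:30, Z:26, Q:1}
transmit next → K; now {H:54, Y:47, L:31, F:30, Z:26, Q:1}
add A (QoS class 17) → {H:54, Y:47, L:31, F:30, Z:26, A:17, Q:1}
add X (QoS class 43) → {H:54, Y:47, X:43, L:31, F:30, Z:26, A:17, Q:1}
add V (QoS class 51) → {H:54, V:51, Y:47, X:43, L:31, F:30, Z:26, A:17, Q:1}
add J (QoS class 44) → {H:54, V:51, Y:47, J:44, X:43, L:31, F:30, Z:26, A:17, Q:1}
transmit next → H; now {V:51, Y:47, J:44, X:43, L:31, F:30, Z:26, A:17, Q:1}
update F to QoS class 16 → {V:51, Y:47, J:44, X:43, L:31, Z:26, A:17, F:16, Q:1}
transmit next → V; now {Y:47, J:44, X:43, L:31, Z:26, A:17, F:16, Q:1}
update X to QoS class 53 → {X:53, Y:47, J:44, L:31, Z:26, A:17, F:16, Q:1}
transmit next → X; now {Y:47, J:44, L:31, Z:26, A:17, F:16, Q:1}
transmit next → Y; now {J:44, L:31, Z:26, A:17, F:16, Q:1}
transmit next → J; now {L:31, Z:26, A:17, F:16, Q:1}
transmit next → L; now {Z:26, A:17, F:16, Q:1}
update F to QoS class 15 → {Z:26, A:17, F:15, Q:1}
transmit next → Z; now {A:17, F:15, Q:1}
transmit next → A; now {F:15, Q:1}
transmit next → F; now {Q:1}
update Q to QoS class 25 → {Q:25}
transmit next → Q; now {}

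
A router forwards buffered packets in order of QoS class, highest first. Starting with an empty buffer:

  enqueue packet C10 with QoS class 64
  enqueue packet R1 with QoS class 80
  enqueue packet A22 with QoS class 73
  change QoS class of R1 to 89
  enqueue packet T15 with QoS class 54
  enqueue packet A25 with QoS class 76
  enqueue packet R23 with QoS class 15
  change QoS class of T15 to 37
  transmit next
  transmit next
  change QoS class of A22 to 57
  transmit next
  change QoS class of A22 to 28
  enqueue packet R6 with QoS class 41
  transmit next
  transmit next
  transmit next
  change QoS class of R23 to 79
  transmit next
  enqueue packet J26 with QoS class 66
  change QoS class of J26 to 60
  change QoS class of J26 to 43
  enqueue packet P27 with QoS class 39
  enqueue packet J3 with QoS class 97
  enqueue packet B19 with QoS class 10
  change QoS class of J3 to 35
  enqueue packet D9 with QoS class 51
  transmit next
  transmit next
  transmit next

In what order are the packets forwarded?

[R1, A25, C10, R6, T15, A22, R23, D9, J26, P27]

add C10 (QoS class 64) → {C10:64}
add R1 (QoS class 80) → {R1:80, C10:64}
add A22 (QoS class 73) → {R1:80, A22:73, C10:64}
update R1 to QoS class 89 → {R1:89, A22:73, C10:64}
add T15 (QoS class 54) → {R1:89, A22:73, C10:64, T15:54}
add A25 (QoS class 76) → {R1:89, A25:76, A22:73, C10:64, T15:54}
add R23 (QoS class 15) → {R1:89, A25:76, A22:73, C10:64, T15:54, R23:15}
update T15 to QoS class 37 → {R1:89, A25:76, A22:73, C10:64, T15:37, R23:15}
transmit next → R1; now {A25:76, A22:73, C10:64, T15:37, R23:15}
transmit next → A25; now {A22:73, C10:64, T15:37, R23:15}
update A22 to QoS class 57 → {C10:64, A22:57, T15:37, R23:15}
transmit next → C10; now {A22:57, T15:37, R23:15}
update A22 to QoS class 28 → {T15:37, A22:28, R23:15}
add R6 (QoS class 41) → {R6:41, T15:37, A22:28, R23:15}
transmit next → R6; now {T15:37, A22:28, R23:15}
transmit next → T15; now {A22:28, R23:15}
transmit next → A22; now {R23:15}
update R23 to QoS class 79 → {R23:79}
transmit next → R23; now {}
add J26 (QoS class 66) → {J26:66}
update J26 to QoS class 60 → {J26:60}
update J26 to QoS class 43 → {J26:43}
add P27 (QoS class 39) → {J26:43, P27:39}
add J3 (QoS class 97) → {J3:97, J26:43, P27:39}
add B19 (QoS class 10) → {J3:97, J26:43, P27:39, B19:10}
update J3 to QoS class 35 → {J26:43, P27:39, J3:35, B19:10}
add D9 (QoS class 51) → {D9:51, J26:43, P27:39, J3:35, B19:10}
transmit next → D9; now {J26:43, P27:39, J3:35, B19:10}
transmit next → J26; now {P27:39, J3:35, B19:10}
transmit next → P27; now {J3:35, B19:10}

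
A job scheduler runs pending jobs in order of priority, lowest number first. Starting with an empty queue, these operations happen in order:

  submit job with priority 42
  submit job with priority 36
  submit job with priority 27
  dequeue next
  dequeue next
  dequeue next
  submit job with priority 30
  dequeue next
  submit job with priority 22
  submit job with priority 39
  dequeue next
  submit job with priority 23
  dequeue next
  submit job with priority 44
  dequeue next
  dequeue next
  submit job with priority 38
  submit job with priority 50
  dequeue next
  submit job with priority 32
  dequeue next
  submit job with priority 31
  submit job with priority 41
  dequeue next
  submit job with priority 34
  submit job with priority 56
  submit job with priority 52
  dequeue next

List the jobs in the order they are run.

insert 42 → {42}
insert 36 → {36, 42}
insert 27 → {27, 36, 42}
dequeue next → 27; now {36, 42}
dequeue next → 36; now {42}
dequeue next → 42; now {}
insert 30 → {30}
dequeue next → 30; now {}
insert 22 → {22}
insert 39 → {22, 39}
dequeue next → 22; now {39}
insert 23 → {23, 39}
dequeue next → 23; now {39}
insert 44 → {39, 44}
dequeue next → 39; now {44}
dequeue next → 44; now {}
insert 38 → {38}
insert 50 → {38, 50}
dequeue next → 38; now {50}
insert 32 → {32, 50}
dequeue next → 32; now {50}
insert 31 → {31, 50}
insert 41 → {31, 41, 50}
dequeue next → 31; now {41, 50}
insert 34 → {34, 41, 50}
insert 56 → {34, 41, 50, 56}
insert 52 → {34, 41, 50, 52, 56}
dequeue next → 34; now {41, 50, 52, 56}

[27, 36, 42, 30, 22, 23, 39, 44, 38, 32, 31, 34]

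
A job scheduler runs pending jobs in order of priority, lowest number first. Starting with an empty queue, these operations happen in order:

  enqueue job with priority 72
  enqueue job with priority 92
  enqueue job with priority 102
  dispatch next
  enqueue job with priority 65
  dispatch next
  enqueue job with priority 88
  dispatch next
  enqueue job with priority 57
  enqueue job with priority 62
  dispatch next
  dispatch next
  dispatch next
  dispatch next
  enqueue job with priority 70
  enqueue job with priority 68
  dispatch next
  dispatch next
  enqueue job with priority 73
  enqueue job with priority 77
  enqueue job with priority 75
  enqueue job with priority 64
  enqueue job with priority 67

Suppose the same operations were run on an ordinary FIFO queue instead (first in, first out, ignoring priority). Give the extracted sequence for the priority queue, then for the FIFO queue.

insert 72 → {72}
insert 92 → {72, 92}
insert 102 → {72, 92, 102}
dispatch next → 72; now {92, 102}
insert 65 → {65, 92, 102}
dispatch next → 65; now {92, 102}
insert 88 → {88, 92, 102}
dispatch next → 88; now {92, 102}
insert 57 → {57, 92, 102}
insert 62 → {57, 62, 92, 102}
dispatch next → 57; now {62, 92, 102}
dispatch next → 62; now {92, 102}
dispatch next → 92; now {102}
dispatch next → 102; now {}
insert 70 → {70}
insert 68 → {68, 70}
dispatch next → 68; now {70}
dispatch next → 70; now {}
insert 73 → {73}
insert 77 → {73, 77}
insert 75 → {73, 75, 77}
insert 64 → {64, 73, 75, 77}
insert 67 → {64, 67, 73, 75, 77}

priority queue: [72, 65, 88, 57, 62, 92, 102, 68, 70]; FIFO queue: 72, 92, 102, 65, 88, 57, 62, 70, 68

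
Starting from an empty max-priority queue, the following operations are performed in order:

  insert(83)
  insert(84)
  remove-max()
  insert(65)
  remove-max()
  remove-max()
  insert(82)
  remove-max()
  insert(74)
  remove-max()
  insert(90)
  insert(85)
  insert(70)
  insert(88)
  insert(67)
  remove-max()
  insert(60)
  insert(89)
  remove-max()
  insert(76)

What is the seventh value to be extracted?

insert 83 → {83}
insert 84 → {84, 83}
remove-max → 84; now {83}
insert 65 → {83, 65}
remove-max → 83; now {65}
remove-max → 65; now {}
insert 82 → {82}
remove-max → 82; now {}
insert 74 → {74}
remove-max → 74; now {}
insert 90 → {90}
insert 85 → {90, 85}
insert 70 → {90, 85, 70}
insert 88 → {90, 88, 85, 70}
insert 67 → {90, 88, 85, 70, 67}
remove-max → 90; now {88, 85, 70, 67}
insert 60 → {88, 85, 70, 67, 60}
insert 89 → {89, 88, 85, 70, 67, 60}
remove-max → 89; now {88, 85, 70, 67, 60}
insert 76 → {88, 85, 76, 70, 67, 60}

89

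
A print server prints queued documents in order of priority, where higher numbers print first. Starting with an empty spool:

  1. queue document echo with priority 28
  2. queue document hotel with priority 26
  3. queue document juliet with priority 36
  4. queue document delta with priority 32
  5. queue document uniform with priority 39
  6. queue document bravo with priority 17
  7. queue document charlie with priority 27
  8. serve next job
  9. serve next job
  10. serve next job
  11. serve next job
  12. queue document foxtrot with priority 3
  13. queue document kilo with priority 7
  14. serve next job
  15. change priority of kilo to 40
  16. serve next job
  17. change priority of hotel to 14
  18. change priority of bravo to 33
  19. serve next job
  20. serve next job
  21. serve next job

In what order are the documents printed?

uniform, juliet, delta, echo, charlie, kilo, bravo, hotel, foxtrot

add echo (priority 28) → {echo:28}
add hotel (priority 26) → {echo:28, hotel:26}
add juliet (priority 36) → {juliet:36, echo:28, hotel:26}
add delta (priority 32) → {juliet:36, delta:32, echo:28, hotel:26}
add uniform (priority 39) → {uniform:39, juliet:36, delta:32, echo:28, hotel:26}
add bravo (priority 17) → {uniform:39, juliet:36, delta:32, echo:28, hotel:26, bravo:17}
add charlie (priority 27) → {uniform:39, juliet:36, delta:32, echo:28, charlie:27, hotel:26, bravo:17}
serve next job → uniform; now {juliet:36, delta:32, echo:28, charlie:27, hotel:26, bravo:17}
serve next job → juliet; now {delta:32, echo:28, charlie:27, hotel:26, bravo:17}
serve next job → delta; now {echo:28, charlie:27, hotel:26, bravo:17}
serve next job → echo; now {charlie:27, hotel:26, bravo:17}
add foxtrot (priority 3) → {charlie:27, hotel:26, bravo:17, foxtrot:3}
add kilo (priority 7) → {charlie:27, hotel:26, bravo:17, kilo:7, foxtrot:3}
serve next job → charlie; now {hotel:26, bravo:17, kilo:7, foxtrot:3}
update kilo to priority 40 → {kilo:40, hotel:26, bravo:17, foxtrot:3}
serve next job → kilo; now {hotel:26, bravo:17, foxtrot:3}
update hotel to priority 14 → {bravo:17, hotel:14, foxtrot:3}
update bravo to priority 33 → {bravo:33, hotel:14, foxtrot:3}
serve next job → bravo; now {hotel:14, foxtrot:3}
serve next job → hotel; now {foxtrot:3}
serve next job → foxtrot; now {}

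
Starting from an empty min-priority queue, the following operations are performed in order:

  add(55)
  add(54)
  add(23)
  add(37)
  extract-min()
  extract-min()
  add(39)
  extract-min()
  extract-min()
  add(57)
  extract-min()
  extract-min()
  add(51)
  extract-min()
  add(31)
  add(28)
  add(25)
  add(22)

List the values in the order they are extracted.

[23, 37, 39, 54, 55, 57, 51]

insert 55 → {55}
insert 54 → {54, 55}
insert 23 → {23, 54, 55}
insert 37 → {23, 37, 54, 55}
extract-min → 23; now {37, 54, 55}
extract-min → 37; now {54, 55}
insert 39 → {39, 54, 55}
extract-min → 39; now {54, 55}
extract-min → 54; now {55}
insert 57 → {55, 57}
extract-min → 55; now {57}
extract-min → 57; now {}
insert 51 → {51}
extract-min → 51; now {}
insert 31 → {31}
insert 28 → {28, 31}
insert 25 → {25, 28, 31}
insert 22 → {22, 25, 28, 31}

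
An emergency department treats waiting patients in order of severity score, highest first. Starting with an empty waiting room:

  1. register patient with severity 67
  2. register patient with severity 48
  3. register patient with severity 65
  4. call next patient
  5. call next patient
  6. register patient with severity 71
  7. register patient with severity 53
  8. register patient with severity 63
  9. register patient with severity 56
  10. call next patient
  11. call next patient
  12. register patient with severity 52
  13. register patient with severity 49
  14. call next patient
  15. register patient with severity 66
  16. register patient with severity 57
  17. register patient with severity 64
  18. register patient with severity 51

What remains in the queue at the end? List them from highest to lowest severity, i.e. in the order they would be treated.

66 → 64 → 57 → 53 → 52 → 51 → 49 → 48

insert 67 → {67}
insert 48 → {67, 48}
insert 65 → {67, 65, 48}
call next patient → 67; now {65, 48}
call next patient → 65; now {48}
insert 71 → {71, 48}
insert 53 → {71, 53, 48}
insert 63 → {71, 63, 53, 48}
insert 56 → {71, 63, 56, 53, 48}
call next patient → 71; now {63, 56, 53, 48}
call next patient → 63; now {56, 53, 48}
insert 52 → {56, 53, 52, 48}
insert 49 → {56, 53, 52, 49, 48}
call next patient → 56; now {53, 52, 49, 48}
insert 66 → {66, 53, 52, 49, 48}
insert 57 → {66, 57, 53, 52, 49, 48}
insert 64 → {66, 64, 57, 53, 52, 49, 48}
insert 51 → {66, 64, 57, 53, 52, 51, 49, 48}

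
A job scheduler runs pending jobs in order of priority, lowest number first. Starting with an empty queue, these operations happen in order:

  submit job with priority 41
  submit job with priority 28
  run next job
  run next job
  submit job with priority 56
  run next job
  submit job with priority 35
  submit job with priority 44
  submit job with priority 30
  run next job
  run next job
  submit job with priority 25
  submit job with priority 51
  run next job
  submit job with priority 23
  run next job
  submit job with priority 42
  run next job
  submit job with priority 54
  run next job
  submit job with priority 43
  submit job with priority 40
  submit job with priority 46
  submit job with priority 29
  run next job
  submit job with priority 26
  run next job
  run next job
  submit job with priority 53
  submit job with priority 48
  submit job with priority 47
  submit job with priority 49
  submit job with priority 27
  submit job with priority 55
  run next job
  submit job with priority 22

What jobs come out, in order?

28, 41, 56, 30, 35, 25, 23, 42, 44, 29, 26, 40, 27

insert 41 → {41}
insert 28 → {28, 41}
run next job → 28; now {41}
run next job → 41; now {}
insert 56 → {56}
run next job → 56; now {}
insert 35 → {35}
insert 44 → {35, 44}
insert 30 → {30, 35, 44}
run next job → 30; now {35, 44}
run next job → 35; now {44}
insert 25 → {25, 44}
insert 51 → {25, 44, 51}
run next job → 25; now {44, 51}
insert 23 → {23, 44, 51}
run next job → 23; now {44, 51}
insert 42 → {42, 44, 51}
run next job → 42; now {44, 51}
insert 54 → {44, 51, 54}
run next job → 44; now {51, 54}
insert 43 → {43, 51, 54}
insert 40 → {40, 43, 51, 54}
insert 46 → {40, 43, 46, 51, 54}
insert 29 → {29, 40, 43, 46, 51, 54}
run next job → 29; now {40, 43, 46, 51, 54}
insert 26 → {26, 40, 43, 46, 51, 54}
run next job → 26; now {40, 43, 46, 51, 54}
run next job → 40; now {43, 46, 51, 54}
insert 53 → {43, 46, 51, 53, 54}
insert 48 → {43, 46, 48, 51, 53, 54}
insert 47 → {43, 46, 47, 48, 51, 53, 54}
insert 49 → {43, 46, 47, 48, 49, 51, 53, 54}
insert 27 → {27, 43, 46, 47, 48, 49, 51, 53, 54}
insert 55 → {27, 43, 46, 47, 48, 49, 51, 53, 54, 55}
run next job → 27; now {43, 46, 47, 48, 49, 51, 53, 54, 55}
insert 22 → {22, 43, 46, 47, 48, 49, 51, 53, 54, 55}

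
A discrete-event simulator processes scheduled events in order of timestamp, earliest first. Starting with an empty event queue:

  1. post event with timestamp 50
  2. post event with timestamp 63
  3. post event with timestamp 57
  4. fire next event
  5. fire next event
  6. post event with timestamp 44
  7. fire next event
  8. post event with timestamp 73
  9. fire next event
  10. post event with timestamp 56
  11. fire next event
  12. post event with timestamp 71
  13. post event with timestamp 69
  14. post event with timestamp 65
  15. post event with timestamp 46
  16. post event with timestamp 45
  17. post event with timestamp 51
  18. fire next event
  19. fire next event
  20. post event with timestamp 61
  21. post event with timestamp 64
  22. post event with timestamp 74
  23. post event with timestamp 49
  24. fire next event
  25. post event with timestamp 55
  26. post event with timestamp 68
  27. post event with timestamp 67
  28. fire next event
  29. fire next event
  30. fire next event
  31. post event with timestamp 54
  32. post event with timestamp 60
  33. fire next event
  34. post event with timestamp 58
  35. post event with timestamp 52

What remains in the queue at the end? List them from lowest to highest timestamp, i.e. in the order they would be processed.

[52, 58, 60, 64, 65, 67, 68, 69, 71, 73, 74]

insert 50 → {50}
insert 63 → {50, 63}
insert 57 → {50, 57, 63}
fire next event → 50; now {57, 63}
fire next event → 57; now {63}
insert 44 → {44, 63}
fire next event → 44; now {63}
insert 73 → {63, 73}
fire next event → 63; now {73}
insert 56 → {56, 73}
fire next event → 56; now {73}
insert 71 → {71, 73}
insert 69 → {69, 71, 73}
insert 65 → {65, 69, 71, 73}
insert 46 → {46, 65, 69, 71, 73}
insert 45 → {45, 46, 65, 69, 71, 73}
insert 51 → {45, 46, 51, 65, 69, 71, 73}
fire next event → 45; now {46, 51, 65, 69, 71, 73}
fire next event → 46; now {51, 65, 69, 71, 73}
insert 61 → {51, 61, 65, 69, 71, 73}
insert 64 → {51, 61, 64, 65, 69, 71, 73}
insert 74 → {51, 61, 64, 65, 69, 71, 73, 74}
insert 49 → {49, 51, 61, 64, 65, 69, 71, 73, 74}
fire next event → 49; now {51, 61, 64, 65, 69, 71, 73, 74}
insert 55 → {51, 55, 61, 64, 65, 69, 71, 73, 74}
insert 68 → {51, 55, 61, 64, 65, 68, 69, 71, 73, 74}
insert 67 → {51, 55, 61, 64, 65, 67, 68, 69, 71, 73, 74}
fire next event → 51; now {55, 61, 64, 65, 67, 68, 69, 71, 73, 74}
fire next event → 55; now {61, 64, 65, 67, 68, 69, 71, 73, 74}
fire next event → 61; now {64, 65, 67, 68, 69, 71, 73, 74}
insert 54 → {54, 64, 65, 67, 68, 69, 71, 73, 74}
insert 60 → {54, 60, 64, 65, 67, 68, 69, 71, 73, 74}
fire next event → 54; now {60, 64, 65, 67, 68, 69, 71, 73, 74}
insert 58 → {58, 60, 64, 65, 67, 68, 69, 71, 73, 74}
insert 52 → {52, 58, 60, 64, 65, 67, 68, 69, 71, 73, 74}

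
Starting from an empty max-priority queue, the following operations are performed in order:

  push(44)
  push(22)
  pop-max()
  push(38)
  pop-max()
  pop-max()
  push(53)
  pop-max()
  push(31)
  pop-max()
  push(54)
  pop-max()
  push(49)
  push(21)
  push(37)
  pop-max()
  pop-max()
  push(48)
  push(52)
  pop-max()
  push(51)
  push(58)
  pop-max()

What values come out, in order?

insert 44 → {44}
insert 22 → {44, 22}
pop-max → 44; now {22}
insert 38 → {38, 22}
pop-max → 38; now {22}
pop-max → 22; now {}
insert 53 → {53}
pop-max → 53; now {}
insert 31 → {31}
pop-max → 31; now {}
insert 54 → {54}
pop-max → 54; now {}
insert 49 → {49}
insert 21 → {49, 21}
insert 37 → {49, 37, 21}
pop-max → 49; now {37, 21}
pop-max → 37; now {21}
insert 48 → {48, 21}
insert 52 → {52, 48, 21}
pop-max → 52; now {48, 21}
insert 51 → {51, 48, 21}
insert 58 → {58, 51, 48, 21}
pop-max → 58; now {51, 48, 21}

[44, 38, 22, 53, 31, 54, 49, 37, 52, 58]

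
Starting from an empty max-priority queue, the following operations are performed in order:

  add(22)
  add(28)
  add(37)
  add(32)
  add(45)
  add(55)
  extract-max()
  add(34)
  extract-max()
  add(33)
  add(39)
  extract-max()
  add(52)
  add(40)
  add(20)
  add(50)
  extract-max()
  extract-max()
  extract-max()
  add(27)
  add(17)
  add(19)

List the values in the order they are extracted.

55 → 45 → 39 → 52 → 50 → 40

insert 22 → {22}
insert 28 → {28, 22}
insert 37 → {37, 28, 22}
insert 32 → {37, 32, 28, 22}
insert 45 → {45, 37, 32, 28, 22}
insert 55 → {55, 45, 37, 32, 28, 22}
extract-max → 55; now {45, 37, 32, 28, 22}
insert 34 → {45, 37, 34, 32, 28, 22}
extract-max → 45; now {37, 34, 32, 28, 22}
insert 33 → {37, 34, 33, 32, 28, 22}
insert 39 → {39, 37, 34, 33, 32, 28, 22}
extract-max → 39; now {37, 34, 33, 32, 28, 22}
insert 52 → {52, 37, 34, 33, 32, 28, 22}
insert 40 → {52, 40, 37, 34, 33, 32, 28, 22}
insert 20 → {52, 40, 37, 34, 33, 32, 28, 22, 20}
insert 50 → {52, 50, 40, 37, 34, 33, 32, 28, 22, 20}
extract-max → 52; now {50, 40, 37, 34, 33, 32, 28, 22, 20}
extract-max → 50; now {40, 37, 34, 33, 32, 28, 22, 20}
extract-max → 40; now {37, 34, 33, 32, 28, 22, 20}
insert 27 → {37, 34, 33, 32, 28, 27, 22, 20}
insert 17 → {37, 34, 33, 32, 28, 27, 22, 20, 17}
insert 19 → {37, 34, 33, 32, 28, 27, 22, 20, 19, 17}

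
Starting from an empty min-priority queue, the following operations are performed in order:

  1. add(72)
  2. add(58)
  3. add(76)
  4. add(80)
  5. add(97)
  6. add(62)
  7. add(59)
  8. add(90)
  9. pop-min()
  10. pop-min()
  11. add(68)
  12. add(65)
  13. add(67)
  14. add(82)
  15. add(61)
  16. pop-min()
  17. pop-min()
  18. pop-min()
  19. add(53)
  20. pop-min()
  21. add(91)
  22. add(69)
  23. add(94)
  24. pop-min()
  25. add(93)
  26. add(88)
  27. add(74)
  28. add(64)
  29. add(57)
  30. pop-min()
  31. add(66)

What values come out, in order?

58, 59, 61, 62, 65, 53, 67, 57

insert 72 → {72}
insert 58 → {58, 72}
insert 76 → {58, 72, 76}
insert 80 → {58, 72, 76, 80}
insert 97 → {58, 72, 76, 80, 97}
insert 62 → {58, 62, 72, 76, 80, 97}
insert 59 → {58, 59, 62, 72, 76, 80, 97}
insert 90 → {58, 59, 62, 72, 76, 80, 90, 97}
pop-min → 58; now {59, 62, 72, 76, 80, 90, 97}
pop-min → 59; now {62, 72, 76, 80, 90, 97}
insert 68 → {62, 68, 72, 76, 80, 90, 97}
insert 65 → {62, 65, 68, 72, 76, 80, 90, 97}
insert 67 → {62, 65, 67, 68, 72, 76, 80, 90, 97}
insert 82 → {62, 65, 67, 68, 72, 76, 80, 82, 90, 97}
insert 61 → {61, 62, 65, 67, 68, 72, 76, 80, 82, 90, 97}
pop-min → 61; now {62, 65, 67, 68, 72, 76, 80, 82, 90, 97}
pop-min → 62; now {65, 67, 68, 72, 76, 80, 82, 90, 97}
pop-min → 65; now {67, 68, 72, 76, 80, 82, 90, 97}
insert 53 → {53, 67, 68, 72, 76, 80, 82, 90, 97}
pop-min → 53; now {67, 68, 72, 76, 80, 82, 90, 97}
insert 91 → {67, 68, 72, 76, 80, 82, 90, 91, 97}
insert 69 → {67, 68, 69, 72, 76, 80, 82, 90, 91, 97}
insert 94 → {67, 68, 69, 72, 76, 80, 82, 90, 91, 94, 97}
pop-min → 67; now {68, 69, 72, 76, 80, 82, 90, 91, 94, 97}
insert 93 → {68, 69, 72, 76, 80, 82, 90, 91, 93, 94, 97}
insert 88 → {68, 69, 72, 76, 80, 82, 88, 90, 91, 93, 94, 97}
insert 74 → {68, 69, 72, 74, 76, 80, 82, 88, 90, 91, 93, 94, 97}
insert 64 → {64, 68, 69, 72, 74, 76, 80, 82, 88, 90, 91, 93, 94, 97}
insert 57 → {57, 64, 68, 69, 72, 74, 76, 80, 82, 88, 90, 91, 93, 94, 97}
pop-min → 57; now {64, 68, 69, 72, 74, 76, 80, 82, 88, 90, 91, 93, 94, 97}
insert 66 → {64, 66, 68, 69, 72, 74, 76, 80, 82, 88, 90, 91, 93, 94, 97}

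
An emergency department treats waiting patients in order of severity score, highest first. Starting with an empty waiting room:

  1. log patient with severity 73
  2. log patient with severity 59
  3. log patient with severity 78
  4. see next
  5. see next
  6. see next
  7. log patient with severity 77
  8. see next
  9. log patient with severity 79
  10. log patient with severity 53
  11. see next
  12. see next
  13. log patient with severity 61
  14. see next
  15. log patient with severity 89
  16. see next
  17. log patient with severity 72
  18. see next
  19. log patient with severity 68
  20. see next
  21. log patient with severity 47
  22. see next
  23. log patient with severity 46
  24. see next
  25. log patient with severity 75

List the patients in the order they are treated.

78 → 73 → 59 → 77 → 79 → 53 → 61 → 89 → 72 → 68 → 47 → 46

insert 73 → {73}
insert 59 → {73, 59}
insert 78 → {78, 73, 59}
see next → 78; now {73, 59}
see next → 73; now {59}
see next → 59; now {}
insert 77 → {77}
see next → 77; now {}
insert 79 → {79}
insert 53 → {79, 53}
see next → 79; now {53}
see next → 53; now {}
insert 61 → {61}
see next → 61; now {}
insert 89 → {89}
see next → 89; now {}
insert 72 → {72}
see next → 72; now {}
insert 68 → {68}
see next → 68; now {}
insert 47 → {47}
see next → 47; now {}
insert 46 → {46}
see next → 46; now {}
insert 75 → {75}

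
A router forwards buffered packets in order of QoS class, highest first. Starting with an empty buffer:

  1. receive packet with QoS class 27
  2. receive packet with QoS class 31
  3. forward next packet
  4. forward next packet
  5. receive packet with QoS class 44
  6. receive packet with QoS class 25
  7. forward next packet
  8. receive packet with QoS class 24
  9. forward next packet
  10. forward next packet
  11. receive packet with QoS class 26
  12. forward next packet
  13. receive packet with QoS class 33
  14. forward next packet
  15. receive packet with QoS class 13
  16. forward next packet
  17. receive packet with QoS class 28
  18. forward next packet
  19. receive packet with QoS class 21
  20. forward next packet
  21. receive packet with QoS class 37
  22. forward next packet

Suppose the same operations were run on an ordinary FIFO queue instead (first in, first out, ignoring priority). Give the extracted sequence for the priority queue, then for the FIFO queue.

priority queue: 31 → 27 → 44 → 25 → 24 → 26 → 33 → 13 → 28 → 21 → 37; FIFO queue: 27, 31, 44, 25, 24, 26, 33, 13, 28, 21, 37

insert 27 → {27}
insert 31 → {31, 27}
forward next packet → 31; now {27}
forward next packet → 27; now {}
insert 44 → {44}
insert 25 → {44, 25}
forward next packet → 44; now {25}
insert 24 → {25, 24}
forward next packet → 25; now {24}
forward next packet → 24; now {}
insert 26 → {26}
forward next packet → 26; now {}
insert 33 → {33}
forward next packet → 33; now {}
insert 13 → {13}
forward next packet → 13; now {}
insert 28 → {28}
forward next packet → 28; now {}
insert 21 → {21}
forward next packet → 21; now {}
insert 37 → {37}
forward next packet → 37; now {}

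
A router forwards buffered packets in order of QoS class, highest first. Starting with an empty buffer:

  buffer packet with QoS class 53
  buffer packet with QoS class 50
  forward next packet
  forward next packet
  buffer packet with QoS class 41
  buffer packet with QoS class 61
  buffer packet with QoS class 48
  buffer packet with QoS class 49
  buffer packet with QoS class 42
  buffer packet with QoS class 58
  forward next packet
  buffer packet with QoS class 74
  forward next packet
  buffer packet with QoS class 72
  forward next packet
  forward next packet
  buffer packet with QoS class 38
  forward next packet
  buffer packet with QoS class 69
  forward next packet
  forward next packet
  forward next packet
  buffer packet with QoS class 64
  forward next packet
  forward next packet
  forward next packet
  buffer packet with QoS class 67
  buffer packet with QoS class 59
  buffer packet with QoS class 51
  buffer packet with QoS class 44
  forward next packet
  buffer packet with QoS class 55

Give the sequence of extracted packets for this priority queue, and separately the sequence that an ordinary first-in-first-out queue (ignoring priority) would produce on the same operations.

priority queue: 53, 50, 61, 74, 72, 58, 49, 69, 48, 42, 64, 41, 38, 67; FIFO queue: 53 → 50 → 41 → 61 → 48 → 49 → 42 → 58 → 74 → 72 → 38 → 69 → 64 → 67

insert 53 → {53}
insert 50 → {53, 50}
forward next packet → 53; now {50}
forward next packet → 50; now {}
insert 41 → {41}
insert 61 → {61, 41}
insert 48 → {61, 48, 41}
insert 49 → {61, 49, 48, 41}
insert 42 → {61, 49, 48, 42, 41}
insert 58 → {61, 58, 49, 48, 42, 41}
forward next packet → 61; now {58, 49, 48, 42, 41}
insert 74 → {74, 58, 49, 48, 42, 41}
forward next packet → 74; now {58, 49, 48, 42, 41}
insert 72 → {72, 58, 49, 48, 42, 41}
forward next packet → 72; now {58, 49, 48, 42, 41}
forward next packet → 58; now {49, 48, 42, 41}
insert 38 → {49, 48, 42, 41, 38}
forward next packet → 49; now {48, 42, 41, 38}
insert 69 → {69, 48, 42, 41, 38}
forward next packet → 69; now {48, 42, 41, 38}
forward next packet → 48; now {42, 41, 38}
forward next packet → 42; now {41, 38}
insert 64 → {64, 41, 38}
forward next packet → 64; now {41, 38}
forward next packet → 41; now {38}
forward next packet → 38; now {}
insert 67 → {67}
insert 59 → {67, 59}
insert 51 → {67, 59, 51}
insert 44 → {67, 59, 51, 44}
forward next packet → 67; now {59, 51, 44}
insert 55 → {59, 55, 51, 44}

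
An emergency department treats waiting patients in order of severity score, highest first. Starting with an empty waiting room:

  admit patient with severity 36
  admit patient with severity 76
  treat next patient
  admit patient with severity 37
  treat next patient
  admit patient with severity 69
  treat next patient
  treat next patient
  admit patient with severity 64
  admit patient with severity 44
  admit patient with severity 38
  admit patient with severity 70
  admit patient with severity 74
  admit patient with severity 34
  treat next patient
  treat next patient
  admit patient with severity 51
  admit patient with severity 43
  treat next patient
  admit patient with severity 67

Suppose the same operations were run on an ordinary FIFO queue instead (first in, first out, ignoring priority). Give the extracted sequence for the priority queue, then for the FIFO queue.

insert 36 → {36}
insert 76 → {76, 36}
treat next patient → 76; now {36}
insert 37 → {37, 36}
treat next patient → 37; now {36}
insert 69 → {69, 36}
treat next patient → 69; now {36}
treat next patient → 36; now {}
insert 64 → {64}
insert 44 → {64, 44}
insert 38 → {64, 44, 38}
insert 70 → {70, 64, 44, 38}
insert 74 → {74, 70, 64, 44, 38}
insert 34 → {74, 70, 64, 44, 38, 34}
treat next patient → 74; now {70, 64, 44, 38, 34}
treat next patient → 70; now {64, 44, 38, 34}
insert 51 → {64, 51, 44, 38, 34}
insert 43 → {64, 51, 44, 43, 38, 34}
treat next patient → 64; now {51, 44, 43, 38, 34}
insert 67 → {67, 51, 44, 43, 38, 34}

priority queue: 76, 37, 69, 36, 74, 70, 64; FIFO queue: 36, 76, 37, 69, 64, 44, 38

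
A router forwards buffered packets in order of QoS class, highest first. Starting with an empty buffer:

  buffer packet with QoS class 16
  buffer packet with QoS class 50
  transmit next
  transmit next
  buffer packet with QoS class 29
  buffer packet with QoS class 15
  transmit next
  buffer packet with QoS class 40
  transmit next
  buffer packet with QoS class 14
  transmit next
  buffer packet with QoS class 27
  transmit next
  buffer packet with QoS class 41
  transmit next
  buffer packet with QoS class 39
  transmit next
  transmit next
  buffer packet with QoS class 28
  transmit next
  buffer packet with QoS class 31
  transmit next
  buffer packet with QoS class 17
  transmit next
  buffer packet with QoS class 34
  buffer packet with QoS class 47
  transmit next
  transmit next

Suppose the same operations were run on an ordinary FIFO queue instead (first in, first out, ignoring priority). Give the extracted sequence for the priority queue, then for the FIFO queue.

priority queue: [50, 16, 29, 40, 15, 27, 41, 39, 14, 28, 31, 17, 47, 34]; FIFO queue: 16 → 50 → 29 → 15 → 40 → 14 → 27 → 41 → 39 → 28 → 31 → 17 → 34 → 47

insert 16 → {16}
insert 50 → {50, 16}
transmit next → 50; now {16}
transmit next → 16; now {}
insert 29 → {29}
insert 15 → {29, 15}
transmit next → 29; now {15}
insert 40 → {40, 15}
transmit next → 40; now {15}
insert 14 → {15, 14}
transmit next → 15; now {14}
insert 27 → {27, 14}
transmit next → 27; now {14}
insert 41 → {41, 14}
transmit next → 41; now {14}
insert 39 → {39, 14}
transmit next → 39; now {14}
transmit next → 14; now {}
insert 28 → {28}
transmit next → 28; now {}
insert 31 → {31}
transmit next → 31; now {}
insert 17 → {17}
transmit next → 17; now {}
insert 34 → {34}
insert 47 → {47, 34}
transmit next → 47; now {34}
transmit next → 34; now {}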